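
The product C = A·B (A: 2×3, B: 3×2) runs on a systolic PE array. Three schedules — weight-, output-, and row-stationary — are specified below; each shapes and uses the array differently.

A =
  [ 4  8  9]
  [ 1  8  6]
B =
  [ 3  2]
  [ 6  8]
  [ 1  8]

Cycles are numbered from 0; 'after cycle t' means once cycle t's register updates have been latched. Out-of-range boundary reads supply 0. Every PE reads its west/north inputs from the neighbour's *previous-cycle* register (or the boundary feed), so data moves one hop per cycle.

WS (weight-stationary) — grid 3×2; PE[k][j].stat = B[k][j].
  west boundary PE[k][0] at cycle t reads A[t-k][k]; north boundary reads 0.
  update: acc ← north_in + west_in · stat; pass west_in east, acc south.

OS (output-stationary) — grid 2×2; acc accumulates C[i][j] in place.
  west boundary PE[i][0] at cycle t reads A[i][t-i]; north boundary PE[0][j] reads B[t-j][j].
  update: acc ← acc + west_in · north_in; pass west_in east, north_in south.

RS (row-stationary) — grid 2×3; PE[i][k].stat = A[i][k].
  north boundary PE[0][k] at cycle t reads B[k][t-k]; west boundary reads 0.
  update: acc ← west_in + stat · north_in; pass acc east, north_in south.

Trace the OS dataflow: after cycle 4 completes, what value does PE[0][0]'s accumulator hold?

PE[0][0].acc = 69

OS on a 2×2 grid — tracing PE[0][0] and its feeders:
  t=0 PE[0][0]: acc=12 h=4 v=3
  t=1 PE[0][0]: acc=60 h=8 v=6
  t=2 PE[0][0]: acc=69 h=9 v=1
  t=3 PE[0][0]: acc=69 h=0 v=0
  t=4 PE[0][0]: acc=69 h=0 v=0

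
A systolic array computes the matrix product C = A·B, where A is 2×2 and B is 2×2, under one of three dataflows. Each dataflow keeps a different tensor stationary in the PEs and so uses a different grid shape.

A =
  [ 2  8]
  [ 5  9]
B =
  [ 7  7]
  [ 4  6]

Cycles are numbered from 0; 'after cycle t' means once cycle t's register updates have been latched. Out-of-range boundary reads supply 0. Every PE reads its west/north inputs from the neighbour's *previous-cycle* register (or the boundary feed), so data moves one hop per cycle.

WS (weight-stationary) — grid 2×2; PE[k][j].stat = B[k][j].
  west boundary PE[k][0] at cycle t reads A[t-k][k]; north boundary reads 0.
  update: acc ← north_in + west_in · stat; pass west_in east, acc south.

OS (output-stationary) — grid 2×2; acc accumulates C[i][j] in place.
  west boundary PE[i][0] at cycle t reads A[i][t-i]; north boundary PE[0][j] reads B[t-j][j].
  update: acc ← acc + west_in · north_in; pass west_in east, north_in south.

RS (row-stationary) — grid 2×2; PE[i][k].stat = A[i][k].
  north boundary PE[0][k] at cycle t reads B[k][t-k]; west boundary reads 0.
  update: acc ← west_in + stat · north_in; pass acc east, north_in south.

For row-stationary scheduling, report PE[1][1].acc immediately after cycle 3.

PE[1][1].acc = 89

RS (2×2). Following PE[1][1] plus its west/north inputs:
  cycle 0: PE[0][1] → acc 0, east 0, south 0
  cycle 0: PE[1][0] → acc 0, east 0, south 0
  cycle 0: PE[1][1] → acc 0, east 0, south 0
  cycle 1: PE[0][1] → acc 46, east 46, south 4
  cycle 1: PE[1][0] → acc 35, east 35, south 7
  cycle 1: PE[1][1] → acc 0, east 0, south 0
  cycle 2: PE[0][1] → acc 62, east 62, south 6
  cycle 2: PE[1][0] → acc 35, east 35, south 7
  cycle 2: PE[1][1] → acc 71, east 71, south 4
  cycle 3: PE[0][1] → acc 0, east 0, south 0
  cycle 3: PE[1][0] → acc 0, east 0, south 0
  cycle 3: PE[1][1] → acc 89, east 89, south 6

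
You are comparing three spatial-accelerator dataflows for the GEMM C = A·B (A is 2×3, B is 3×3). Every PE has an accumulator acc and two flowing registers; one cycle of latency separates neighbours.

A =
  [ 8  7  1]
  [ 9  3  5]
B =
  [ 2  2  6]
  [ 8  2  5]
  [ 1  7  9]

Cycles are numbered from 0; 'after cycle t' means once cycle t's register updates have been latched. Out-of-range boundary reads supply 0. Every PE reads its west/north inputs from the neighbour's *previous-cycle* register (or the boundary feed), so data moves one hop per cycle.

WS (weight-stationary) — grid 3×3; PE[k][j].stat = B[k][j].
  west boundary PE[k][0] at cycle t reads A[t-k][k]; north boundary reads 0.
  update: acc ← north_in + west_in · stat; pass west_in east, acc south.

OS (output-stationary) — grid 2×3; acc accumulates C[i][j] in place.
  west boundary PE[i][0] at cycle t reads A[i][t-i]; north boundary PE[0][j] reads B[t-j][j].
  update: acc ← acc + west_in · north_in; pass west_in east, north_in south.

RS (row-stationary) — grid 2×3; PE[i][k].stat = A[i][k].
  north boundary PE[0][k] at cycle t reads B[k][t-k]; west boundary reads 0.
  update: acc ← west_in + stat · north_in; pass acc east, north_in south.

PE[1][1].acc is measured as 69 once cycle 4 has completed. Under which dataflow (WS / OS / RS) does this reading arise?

dataflow = RS

Under WS (3×3), PE[1][1]:
  cycle 0: PE[1][1] → acc 0, east 0, south 0
  cycle 1: PE[1][1] → acc 0, east 0, south 0
  cycle 2: PE[1][1] → acc 30, east 7, south 30
  cycle 3: PE[1][1] → acc 24, east 3, south 24
  cycle 4: PE[1][1] → acc 0, east 0, south 0
Under OS (2×3), PE[1][1]:
  cycle 0: PE[1][1] → acc 0, east 0, south 0
  cycle 1: PE[1][1] → acc 0, east 0, south 0
  cycle 2: PE[1][1] → acc 18, east 9, south 2
  cycle 3: PE[1][1] → acc 24, east 3, south 2
  cycle 4: PE[1][1] → acc 59, east 5, south 7
Under RS (2×3), PE[1][1]:
  cycle 0: PE[1][1] → acc 0, east 0, south 0
  cycle 1: PE[1][1] → acc 0, east 0, south 0
  cycle 2: PE[1][1] → acc 42, east 42, south 8
  cycle 3: PE[1][1] → acc 24, east 24, south 2
  cycle 4: PE[1][1] → acc 69, east 69, south 5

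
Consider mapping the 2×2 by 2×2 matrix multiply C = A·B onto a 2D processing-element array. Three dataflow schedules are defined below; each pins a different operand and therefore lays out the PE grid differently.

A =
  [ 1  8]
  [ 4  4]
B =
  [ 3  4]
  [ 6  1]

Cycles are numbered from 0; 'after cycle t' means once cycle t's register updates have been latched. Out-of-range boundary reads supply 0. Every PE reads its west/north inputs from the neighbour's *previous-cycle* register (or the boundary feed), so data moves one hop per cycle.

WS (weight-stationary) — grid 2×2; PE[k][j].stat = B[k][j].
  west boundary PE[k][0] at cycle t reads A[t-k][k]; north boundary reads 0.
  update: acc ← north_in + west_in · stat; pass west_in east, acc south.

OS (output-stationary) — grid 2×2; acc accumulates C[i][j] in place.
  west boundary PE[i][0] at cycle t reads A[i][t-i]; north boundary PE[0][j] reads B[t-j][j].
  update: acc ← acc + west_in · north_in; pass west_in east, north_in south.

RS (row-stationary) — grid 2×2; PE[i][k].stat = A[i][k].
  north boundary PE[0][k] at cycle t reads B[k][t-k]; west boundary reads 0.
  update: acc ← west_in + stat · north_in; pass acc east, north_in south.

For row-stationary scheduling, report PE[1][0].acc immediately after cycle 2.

PE[1][0].acc = 16

RS 2×2: PE[1][0] cycle-by-cycle (with neighbour feeds):
  cycle 0: PE[0][0] → acc 3, east 3, south 3
  cycle 0: PE[1][0] → acc 0, east 0, south 0
  cycle 1: PE[0][0] → acc 4, east 4, south 4
  cycle 1: PE[1][0] → acc 12, east 12, south 3
  cycle 2: PE[0][0] → acc 0, east 0, south 0
  cycle 2: PE[1][0] → acc 16, east 16, south 4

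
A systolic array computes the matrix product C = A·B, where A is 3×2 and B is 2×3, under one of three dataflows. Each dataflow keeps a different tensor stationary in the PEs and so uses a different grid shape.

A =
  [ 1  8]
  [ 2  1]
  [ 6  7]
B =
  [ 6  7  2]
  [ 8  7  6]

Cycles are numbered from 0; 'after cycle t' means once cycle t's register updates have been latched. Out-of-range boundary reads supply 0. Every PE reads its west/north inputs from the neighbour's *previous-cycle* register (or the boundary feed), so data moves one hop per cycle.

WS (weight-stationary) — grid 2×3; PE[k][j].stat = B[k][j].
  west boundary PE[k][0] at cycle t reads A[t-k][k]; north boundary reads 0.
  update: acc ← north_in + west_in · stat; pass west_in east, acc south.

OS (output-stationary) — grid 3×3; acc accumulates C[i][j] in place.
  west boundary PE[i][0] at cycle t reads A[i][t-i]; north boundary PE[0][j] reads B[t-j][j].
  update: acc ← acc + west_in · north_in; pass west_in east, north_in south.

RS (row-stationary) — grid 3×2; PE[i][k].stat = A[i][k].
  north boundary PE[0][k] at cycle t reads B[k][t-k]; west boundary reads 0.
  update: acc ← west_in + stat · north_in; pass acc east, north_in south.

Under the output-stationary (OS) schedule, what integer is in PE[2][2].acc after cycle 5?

OS on a 3×3 grid — tracing PE[2][2] and its feeders:
  cycle 0: PE[1][2] → acc 0, east 0, south 0
  cycle 0: PE[2][1] → acc 0, east 0, south 0
  cycle 0: PE[2][2] → acc 0, east 0, south 0
  cycle 1: PE[1][2] → acc 0, east 0, south 0
  cycle 1: PE[2][1] → acc 0, east 0, south 0
  cycle 1: PE[2][2] → acc 0, east 0, south 0
  cycle 2: PE[1][2] → acc 0, east 0, south 0
  cycle 2: PE[2][1] → acc 0, east 0, south 0
  cycle 2: PE[2][2] → acc 0, east 0, south 0
  cycle 3: PE[1][2] → acc 4, east 2, south 2
  cycle 3: PE[2][1] → acc 42, east 6, south 7
  cycle 3: PE[2][2] → acc 0, east 0, south 0
  cycle 4: PE[1][2] → acc 10, east 1, south 6
  cycle 4: PE[2][1] → acc 91, east 7, south 7
  cycle 4: PE[2][2] → acc 12, east 6, south 2
  cycle 5: PE[1][2] → acc 10, east 0, south 0
  cycle 5: PE[2][1] → acc 91, east 0, south 0
  cycle 5: PE[2][2] → acc 54, east 7, south 6

PE[2][2].acc = 54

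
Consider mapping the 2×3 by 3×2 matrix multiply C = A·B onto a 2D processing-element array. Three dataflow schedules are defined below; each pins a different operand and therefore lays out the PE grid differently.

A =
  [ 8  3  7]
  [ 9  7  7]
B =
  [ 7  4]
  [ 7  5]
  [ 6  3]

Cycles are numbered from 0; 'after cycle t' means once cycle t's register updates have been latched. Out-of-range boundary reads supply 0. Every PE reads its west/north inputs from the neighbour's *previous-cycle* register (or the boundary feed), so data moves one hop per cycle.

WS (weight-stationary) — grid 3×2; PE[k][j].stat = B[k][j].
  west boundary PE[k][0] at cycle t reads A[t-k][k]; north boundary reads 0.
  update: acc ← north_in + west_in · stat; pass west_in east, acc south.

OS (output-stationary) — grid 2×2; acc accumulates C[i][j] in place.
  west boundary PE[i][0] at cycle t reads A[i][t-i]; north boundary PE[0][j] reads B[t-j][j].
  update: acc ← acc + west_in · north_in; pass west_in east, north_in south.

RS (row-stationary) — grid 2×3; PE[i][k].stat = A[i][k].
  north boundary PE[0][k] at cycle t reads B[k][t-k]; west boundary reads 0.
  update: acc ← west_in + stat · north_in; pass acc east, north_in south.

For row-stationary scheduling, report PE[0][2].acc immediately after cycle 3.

PE[0][2].acc = 68

RS on a 2×3 grid — tracing PE[0][2] and its feeders:
  cycle 0: PE[0][1] → acc 0, east 0, south 0
  cycle 0: PE[0][2] → acc 0, east 0, south 0
  cycle 1: PE[0][1] → acc 77, east 77, south 7
  cycle 1: PE[0][2] → acc 0, east 0, south 0
  cycle 2: PE[0][1] → acc 47, east 47, south 5
  cycle 2: PE[0][2] → acc 119, east 119, south 6
  cycle 3: PE[0][1] → acc 0, east 0, south 0
  cycle 3: PE[0][2] → acc 68, east 68, south 3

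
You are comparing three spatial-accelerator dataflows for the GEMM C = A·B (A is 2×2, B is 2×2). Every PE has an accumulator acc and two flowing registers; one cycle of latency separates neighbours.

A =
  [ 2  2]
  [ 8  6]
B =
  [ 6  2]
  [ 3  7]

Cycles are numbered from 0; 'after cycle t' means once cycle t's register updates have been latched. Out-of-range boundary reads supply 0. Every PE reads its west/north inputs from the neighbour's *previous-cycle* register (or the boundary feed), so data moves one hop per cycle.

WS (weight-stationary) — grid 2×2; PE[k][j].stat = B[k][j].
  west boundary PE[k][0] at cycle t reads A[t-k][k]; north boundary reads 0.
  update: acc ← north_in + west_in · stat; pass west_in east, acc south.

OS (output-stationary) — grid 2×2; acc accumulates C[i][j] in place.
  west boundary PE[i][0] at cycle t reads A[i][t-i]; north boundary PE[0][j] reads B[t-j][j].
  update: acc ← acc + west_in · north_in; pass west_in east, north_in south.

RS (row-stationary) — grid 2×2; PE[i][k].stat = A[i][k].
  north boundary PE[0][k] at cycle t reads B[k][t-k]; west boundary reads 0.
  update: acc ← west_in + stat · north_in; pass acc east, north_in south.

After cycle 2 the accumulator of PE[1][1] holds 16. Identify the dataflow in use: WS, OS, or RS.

WS (2×2 grid), PE[1][1]:
  cycle 0: PE[1][1] → acc 0, east 0, south 0
  cycle 1: PE[1][1] → acc 0, east 0, south 0
  cycle 2: PE[1][1] → acc 18, east 2, south 18
OS (2×2 grid), PE[1][1]:
  cycle 0: PE[1][1] → acc 0, east 0, south 0
  cycle 1: PE[1][1] → acc 0, east 0, south 0
  cycle 2: PE[1][1] → acc 16, east 8, south 2
RS (2×2 grid), PE[1][1]:
  cycle 0: PE[1][1] → acc 0, east 0, south 0
  cycle 1: PE[1][1] → acc 0, east 0, south 0
  cycle 2: PE[1][1] → acc 66, east 66, south 3

dataflow = OS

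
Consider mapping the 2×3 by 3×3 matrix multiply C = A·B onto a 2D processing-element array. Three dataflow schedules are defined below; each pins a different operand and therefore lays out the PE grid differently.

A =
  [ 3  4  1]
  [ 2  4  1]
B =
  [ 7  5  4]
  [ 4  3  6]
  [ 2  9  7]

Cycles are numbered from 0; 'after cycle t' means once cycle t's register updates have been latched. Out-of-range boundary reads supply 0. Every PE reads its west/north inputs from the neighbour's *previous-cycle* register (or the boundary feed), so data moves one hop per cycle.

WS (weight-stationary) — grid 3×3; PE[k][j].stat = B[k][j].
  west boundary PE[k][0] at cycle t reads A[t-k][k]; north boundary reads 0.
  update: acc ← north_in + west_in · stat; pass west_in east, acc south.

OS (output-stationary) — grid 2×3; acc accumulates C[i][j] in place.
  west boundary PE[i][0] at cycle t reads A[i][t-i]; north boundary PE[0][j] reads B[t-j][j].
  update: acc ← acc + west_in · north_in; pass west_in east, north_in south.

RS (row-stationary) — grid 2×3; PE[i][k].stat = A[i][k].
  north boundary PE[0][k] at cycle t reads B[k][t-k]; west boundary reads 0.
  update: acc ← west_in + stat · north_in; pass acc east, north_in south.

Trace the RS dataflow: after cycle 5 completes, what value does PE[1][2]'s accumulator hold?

PE[1][2].acc = 39

RS 2×3: PE[1][2] cycle-by-cycle (with neighbour feeds):
  c0 r0c2: 0 / 0 / 0
  c0 r1c1: 0 / 0 / 0
  c0 r1c2: 0 / 0 / 0
  c1 r0c2: 0 / 0 / 0
  c1 r1c1: 0 / 0 / 0
  c1 r1c2: 0 / 0 / 0
  c2 r0c2: 39 / 39 / 2
  c2 r1c1: 30 / 30 / 4
  c2 r1c2: 0 / 0 / 0
  c3 r0c2: 36 / 36 / 9
  c3 r1c1: 22 / 22 / 3
  c3 r1c2: 32 / 32 / 2
  c4 r0c2: 43 / 43 / 7
  c4 r1c1: 32 / 32 / 6
  c4 r1c2: 31 / 31 / 9
  c5 r0c2: 0 / 0 / 0
  c5 r1c1: 0 / 0 / 0
  c5 r1c2: 39 / 39 / 7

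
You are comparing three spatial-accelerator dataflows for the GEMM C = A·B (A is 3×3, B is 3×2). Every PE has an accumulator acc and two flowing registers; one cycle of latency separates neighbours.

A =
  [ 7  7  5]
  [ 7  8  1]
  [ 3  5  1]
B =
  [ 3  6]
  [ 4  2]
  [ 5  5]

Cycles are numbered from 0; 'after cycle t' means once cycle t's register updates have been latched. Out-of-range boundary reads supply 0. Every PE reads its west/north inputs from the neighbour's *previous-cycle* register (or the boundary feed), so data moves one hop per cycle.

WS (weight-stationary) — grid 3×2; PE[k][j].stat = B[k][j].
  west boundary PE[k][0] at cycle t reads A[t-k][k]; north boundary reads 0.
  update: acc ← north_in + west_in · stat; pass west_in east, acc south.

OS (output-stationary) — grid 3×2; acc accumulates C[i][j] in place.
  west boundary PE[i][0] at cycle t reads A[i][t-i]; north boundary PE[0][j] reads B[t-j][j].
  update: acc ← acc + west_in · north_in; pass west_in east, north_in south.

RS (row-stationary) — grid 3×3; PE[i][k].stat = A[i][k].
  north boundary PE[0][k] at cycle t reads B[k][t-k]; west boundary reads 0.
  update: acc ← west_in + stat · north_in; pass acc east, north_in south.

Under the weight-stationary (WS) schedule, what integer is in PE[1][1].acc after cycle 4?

WS 3×2: PE[1][1] cycle-by-cycle (with neighbour feeds):
  @0  [0,1]  acc 0  |  →0  ↓0
  @0  [1,0]  acc 0  |  →0  ↓0
  @0  [1,1]  acc 0  |  →0  ↓0
  @1  [0,1]  acc 42  |  →7  ↓42
  @1  [1,0]  acc 49  |  →7  ↓49
  @1  [1,1]  acc 0  |  →0  ↓0
  @2  [0,1]  acc 42  |  →7  ↓42
  @2  [1,0]  acc 53  |  →8  ↓53
  @2  [1,1]  acc 56  |  →7  ↓56
  @3  [0,1]  acc 18  |  →3  ↓18
  @3  [1,0]  acc 29  |  →5  ↓29
  @3  [1,1]  acc 58  |  →8  ↓58
  @4  [0,1]  acc 0  |  →0  ↓0
  @4  [1,0]  acc 0  |  →0  ↓0
  @4  [1,1]  acc 28  |  →5  ↓28

PE[1][1].acc = 28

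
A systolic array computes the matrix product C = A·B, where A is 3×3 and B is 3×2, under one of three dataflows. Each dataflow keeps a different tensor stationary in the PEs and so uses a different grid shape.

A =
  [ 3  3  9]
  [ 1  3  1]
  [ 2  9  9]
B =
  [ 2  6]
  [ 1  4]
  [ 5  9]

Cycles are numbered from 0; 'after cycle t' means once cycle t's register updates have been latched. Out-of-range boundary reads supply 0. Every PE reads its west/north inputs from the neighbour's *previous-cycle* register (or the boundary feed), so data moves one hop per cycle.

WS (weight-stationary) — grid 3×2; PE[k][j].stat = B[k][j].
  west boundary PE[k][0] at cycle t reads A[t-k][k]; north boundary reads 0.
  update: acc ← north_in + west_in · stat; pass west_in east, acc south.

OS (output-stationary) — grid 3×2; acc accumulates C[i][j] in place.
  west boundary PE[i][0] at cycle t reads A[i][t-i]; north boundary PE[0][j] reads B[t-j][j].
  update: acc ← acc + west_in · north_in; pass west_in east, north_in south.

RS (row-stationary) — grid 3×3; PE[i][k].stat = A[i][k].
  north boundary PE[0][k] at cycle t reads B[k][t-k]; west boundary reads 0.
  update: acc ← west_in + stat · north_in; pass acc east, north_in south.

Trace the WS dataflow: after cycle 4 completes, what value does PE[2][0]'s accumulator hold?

PE[2][0].acc = 58

Tracing WS — 3×2 array, target PE[2][0]:
  [0] (1,0) acc=0 (h:0 v:0)
  [0] (2,0) acc=0 (h:0 v:0)
  [1] (1,0) acc=9 (h:3 v:9)
  [1] (2,0) acc=0 (h:0 v:0)
  [2] (1,0) acc=5 (h:3 v:5)
  [2] (2,0) acc=54 (h:9 v:54)
  [3] (1,0) acc=13 (h:9 v:13)
  [3] (2,0) acc=10 (h:1 v:10)
  [4] (1,0) acc=0 (h:0 v:0)
  [4] (2,0) acc=58 (h:9 v:58)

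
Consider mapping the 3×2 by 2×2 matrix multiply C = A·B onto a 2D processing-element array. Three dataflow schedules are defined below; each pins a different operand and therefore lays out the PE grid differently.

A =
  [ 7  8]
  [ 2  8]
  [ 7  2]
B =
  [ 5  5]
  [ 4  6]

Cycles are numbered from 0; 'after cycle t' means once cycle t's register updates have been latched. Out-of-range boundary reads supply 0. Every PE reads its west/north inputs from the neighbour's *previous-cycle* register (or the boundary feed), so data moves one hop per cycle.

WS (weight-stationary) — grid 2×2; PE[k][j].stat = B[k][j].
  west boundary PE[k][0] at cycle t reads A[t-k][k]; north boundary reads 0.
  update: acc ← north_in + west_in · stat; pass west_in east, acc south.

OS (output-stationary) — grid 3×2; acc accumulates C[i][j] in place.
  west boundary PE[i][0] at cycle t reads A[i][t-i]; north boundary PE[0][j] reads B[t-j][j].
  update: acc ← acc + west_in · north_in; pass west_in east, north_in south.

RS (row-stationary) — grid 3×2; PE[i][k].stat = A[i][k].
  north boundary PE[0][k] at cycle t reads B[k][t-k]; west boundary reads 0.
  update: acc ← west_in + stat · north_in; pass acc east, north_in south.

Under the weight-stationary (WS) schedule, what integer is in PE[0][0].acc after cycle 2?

WS 2×2: PE[0][0] cycle-by-cycle (with neighbour feeds):
  @0  [0,0]  acc 35  |  →7  ↓35
  @1  [0,0]  acc 10  |  →2  ↓10
  @2  [0,0]  acc 35  |  →7  ↓35

PE[0][0].acc = 35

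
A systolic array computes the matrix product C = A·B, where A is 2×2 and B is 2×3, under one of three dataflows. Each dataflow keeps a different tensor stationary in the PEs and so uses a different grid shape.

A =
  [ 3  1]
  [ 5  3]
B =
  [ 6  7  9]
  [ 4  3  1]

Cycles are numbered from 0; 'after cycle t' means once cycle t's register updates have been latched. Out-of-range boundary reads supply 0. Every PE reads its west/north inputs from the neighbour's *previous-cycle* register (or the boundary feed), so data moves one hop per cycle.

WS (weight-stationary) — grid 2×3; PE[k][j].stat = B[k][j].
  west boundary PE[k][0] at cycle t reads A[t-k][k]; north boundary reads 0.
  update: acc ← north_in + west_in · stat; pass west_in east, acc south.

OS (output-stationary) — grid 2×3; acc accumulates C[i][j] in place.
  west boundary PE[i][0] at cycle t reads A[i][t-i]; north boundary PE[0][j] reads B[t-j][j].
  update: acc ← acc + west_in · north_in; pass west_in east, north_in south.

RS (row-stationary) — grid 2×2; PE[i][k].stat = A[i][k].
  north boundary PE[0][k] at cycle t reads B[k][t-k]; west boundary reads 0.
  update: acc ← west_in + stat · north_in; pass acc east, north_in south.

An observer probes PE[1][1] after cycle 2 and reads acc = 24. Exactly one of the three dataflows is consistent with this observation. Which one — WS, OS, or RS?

dataflow = WS

WS (2×3 grid), PE[1][1]:
  t=0 PE[1][1]: acc=0 h=0 v=0
  t=1 PE[1][1]: acc=0 h=0 v=0
  t=2 PE[1][1]: acc=24 h=1 v=24
OS (2×3 grid), PE[1][1]:
  t=0 PE[1][1]: acc=0 h=0 v=0
  t=1 PE[1][1]: acc=0 h=0 v=0
  t=2 PE[1][1]: acc=35 h=5 v=7
RS (2×2 grid), PE[1][1]:
  t=0 PE[1][1]: acc=0 h=0 v=0
  t=1 PE[1][1]: acc=0 h=0 v=0
  t=2 PE[1][1]: acc=42 h=42 v=4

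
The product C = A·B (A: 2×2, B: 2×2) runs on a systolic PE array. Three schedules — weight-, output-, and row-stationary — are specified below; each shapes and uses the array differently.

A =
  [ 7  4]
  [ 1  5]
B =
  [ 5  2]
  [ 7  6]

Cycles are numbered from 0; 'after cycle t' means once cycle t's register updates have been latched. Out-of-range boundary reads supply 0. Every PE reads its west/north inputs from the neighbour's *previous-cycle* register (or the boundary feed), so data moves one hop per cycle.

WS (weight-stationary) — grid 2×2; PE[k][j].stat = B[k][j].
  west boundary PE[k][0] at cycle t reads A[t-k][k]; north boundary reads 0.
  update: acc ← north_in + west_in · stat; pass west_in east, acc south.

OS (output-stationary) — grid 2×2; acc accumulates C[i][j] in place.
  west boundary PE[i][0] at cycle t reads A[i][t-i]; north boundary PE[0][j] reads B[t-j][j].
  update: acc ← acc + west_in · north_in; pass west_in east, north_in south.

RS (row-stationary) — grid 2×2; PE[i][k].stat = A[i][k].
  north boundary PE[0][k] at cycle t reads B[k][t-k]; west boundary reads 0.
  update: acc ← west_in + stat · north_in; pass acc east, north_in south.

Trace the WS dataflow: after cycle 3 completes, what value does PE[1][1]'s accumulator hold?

PE[1][1].acc = 32

Tracing WS — 2×2 array, target PE[1][1]:
  t=0 PE[0][1]: acc=0 h=0 v=0
  t=0 PE[1][0]: acc=0 h=0 v=0
  t=0 PE[1][1]: acc=0 h=0 v=0
  t=1 PE[0][1]: acc=14 h=7 v=14
  t=1 PE[1][0]: acc=63 h=4 v=63
  t=1 PE[1][1]: acc=0 h=0 v=0
  t=2 PE[0][1]: acc=2 h=1 v=2
  t=2 PE[1][0]: acc=40 h=5 v=40
  t=2 PE[1][1]: acc=38 h=4 v=38
  t=3 PE[0][1]: acc=0 h=0 v=0
  t=3 PE[1][0]: acc=0 h=0 v=0
  t=3 PE[1][1]: acc=32 h=5 v=32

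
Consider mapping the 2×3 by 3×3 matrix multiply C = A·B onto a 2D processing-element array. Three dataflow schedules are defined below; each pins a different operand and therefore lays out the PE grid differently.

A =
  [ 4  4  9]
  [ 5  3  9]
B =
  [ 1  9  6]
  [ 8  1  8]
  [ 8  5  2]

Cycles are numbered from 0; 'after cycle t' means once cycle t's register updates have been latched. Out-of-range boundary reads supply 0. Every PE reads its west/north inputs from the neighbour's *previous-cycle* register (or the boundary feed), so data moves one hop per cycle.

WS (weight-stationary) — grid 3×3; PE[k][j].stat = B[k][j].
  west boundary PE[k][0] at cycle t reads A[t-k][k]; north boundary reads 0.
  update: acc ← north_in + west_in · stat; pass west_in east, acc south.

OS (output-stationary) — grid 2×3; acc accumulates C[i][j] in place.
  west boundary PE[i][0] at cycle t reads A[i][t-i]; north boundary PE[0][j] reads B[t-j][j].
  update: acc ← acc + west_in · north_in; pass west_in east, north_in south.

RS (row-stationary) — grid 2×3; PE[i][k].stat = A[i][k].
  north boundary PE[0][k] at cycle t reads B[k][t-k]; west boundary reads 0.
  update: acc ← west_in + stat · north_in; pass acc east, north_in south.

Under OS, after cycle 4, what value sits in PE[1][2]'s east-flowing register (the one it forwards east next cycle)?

register = 3

Tracing OS — 2×3 array, target PE[1][2]:
  after 0 — PE[0][2] acc=0, pass-E 0, pass-S 0
  after 0 — PE[1][1] acc=0, pass-E 0, pass-S 0
  after 0 — PE[1][2] acc=0, pass-E 0, pass-S 0
  after 1 — PE[0][2] acc=0, pass-E 0, pass-S 0
  after 1 — PE[1][1] acc=0, pass-E 0, pass-S 0
  after 1 — PE[1][2] acc=0, pass-E 0, pass-S 0
  after 2 — PE[0][2] acc=24, pass-E 4, pass-S 6
  after 2 — PE[1][1] acc=45, pass-E 5, pass-S 9
  after 2 — PE[1][2] acc=0, pass-E 0, pass-S 0
  after 3 — PE[0][2] acc=56, pass-E 4, pass-S 8
  after 3 — PE[1][1] acc=48, pass-E 3, pass-S 1
  after 3 — PE[1][2] acc=30, pass-E 5, pass-S 6
  after 4 — PE[0][2] acc=74, pass-E 9, pass-S 2
  after 4 — PE[1][1] acc=93, pass-E 9, pass-S 5
  after 4 — PE[1][2] acc=54, pass-E 3, pass-S 8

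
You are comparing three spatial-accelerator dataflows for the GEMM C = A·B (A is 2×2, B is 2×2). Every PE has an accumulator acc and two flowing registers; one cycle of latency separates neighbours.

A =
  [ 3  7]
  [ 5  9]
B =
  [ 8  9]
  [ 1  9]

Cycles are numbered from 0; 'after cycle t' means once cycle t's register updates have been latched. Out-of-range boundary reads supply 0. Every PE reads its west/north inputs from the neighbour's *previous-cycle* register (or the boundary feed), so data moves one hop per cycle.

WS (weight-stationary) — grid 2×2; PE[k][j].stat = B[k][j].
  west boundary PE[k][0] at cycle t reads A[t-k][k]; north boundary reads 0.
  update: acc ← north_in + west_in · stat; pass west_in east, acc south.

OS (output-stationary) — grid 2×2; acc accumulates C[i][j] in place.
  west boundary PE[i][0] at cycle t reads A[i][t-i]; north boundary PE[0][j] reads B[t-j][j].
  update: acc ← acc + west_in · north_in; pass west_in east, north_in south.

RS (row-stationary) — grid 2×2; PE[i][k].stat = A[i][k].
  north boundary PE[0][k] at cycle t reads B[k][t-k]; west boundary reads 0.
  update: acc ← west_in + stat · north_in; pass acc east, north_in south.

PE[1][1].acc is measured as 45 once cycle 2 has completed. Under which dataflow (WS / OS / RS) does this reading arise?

— WS: 2×2; PE[1][1] trace:
  0: (1,1).acc=0  regs=<0,0>
  1: (1,1).acc=0  regs=<0,0>
  2: (1,1).acc=90  regs=<7,90>
— OS: 2×2; PE[1][1] trace:
  0: (1,1).acc=0  regs=<0,0>
  1: (1,1).acc=0  regs=<0,0>
  2: (1,1).acc=45  regs=<5,9>
— RS: 2×2; PE[1][1] trace:
  0: (1,1).acc=0  regs=<0,0>
  1: (1,1).acc=0  regs=<0,0>
  2: (1,1).acc=49  regs=<49,1>

dataflow = OS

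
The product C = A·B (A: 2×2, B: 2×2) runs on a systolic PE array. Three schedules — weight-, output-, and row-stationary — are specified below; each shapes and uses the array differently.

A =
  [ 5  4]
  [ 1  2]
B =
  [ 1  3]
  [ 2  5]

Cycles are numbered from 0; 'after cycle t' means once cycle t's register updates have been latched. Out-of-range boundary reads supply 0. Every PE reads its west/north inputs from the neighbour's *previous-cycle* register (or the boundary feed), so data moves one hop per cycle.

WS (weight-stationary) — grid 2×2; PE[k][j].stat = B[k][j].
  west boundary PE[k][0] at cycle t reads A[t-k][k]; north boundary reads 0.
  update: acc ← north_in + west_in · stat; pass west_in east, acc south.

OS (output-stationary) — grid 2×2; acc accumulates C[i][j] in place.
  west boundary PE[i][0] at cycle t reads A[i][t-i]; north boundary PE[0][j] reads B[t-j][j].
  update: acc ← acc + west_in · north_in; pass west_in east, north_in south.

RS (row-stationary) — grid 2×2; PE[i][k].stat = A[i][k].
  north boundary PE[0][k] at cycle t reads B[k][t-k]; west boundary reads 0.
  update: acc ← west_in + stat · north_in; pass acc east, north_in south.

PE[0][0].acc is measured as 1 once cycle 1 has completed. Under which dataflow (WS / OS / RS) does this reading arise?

— WS: 2×2; PE[0][0] trace:
  [0] (0,0) acc=5 (h:5 v:5)
  [1] (0,0) acc=1 (h:1 v:1)
— OS: 2×2; PE[0][0] trace:
  [0] (0,0) acc=5 (h:5 v:1)
  [1] (0,0) acc=13 (h:4 v:2)
— RS: 2×2; PE[0][0] trace:
  [0] (0,0) acc=5 (h:5 v:1)
  [1] (0,0) acc=15 (h:15 v:3)

dataflow = WS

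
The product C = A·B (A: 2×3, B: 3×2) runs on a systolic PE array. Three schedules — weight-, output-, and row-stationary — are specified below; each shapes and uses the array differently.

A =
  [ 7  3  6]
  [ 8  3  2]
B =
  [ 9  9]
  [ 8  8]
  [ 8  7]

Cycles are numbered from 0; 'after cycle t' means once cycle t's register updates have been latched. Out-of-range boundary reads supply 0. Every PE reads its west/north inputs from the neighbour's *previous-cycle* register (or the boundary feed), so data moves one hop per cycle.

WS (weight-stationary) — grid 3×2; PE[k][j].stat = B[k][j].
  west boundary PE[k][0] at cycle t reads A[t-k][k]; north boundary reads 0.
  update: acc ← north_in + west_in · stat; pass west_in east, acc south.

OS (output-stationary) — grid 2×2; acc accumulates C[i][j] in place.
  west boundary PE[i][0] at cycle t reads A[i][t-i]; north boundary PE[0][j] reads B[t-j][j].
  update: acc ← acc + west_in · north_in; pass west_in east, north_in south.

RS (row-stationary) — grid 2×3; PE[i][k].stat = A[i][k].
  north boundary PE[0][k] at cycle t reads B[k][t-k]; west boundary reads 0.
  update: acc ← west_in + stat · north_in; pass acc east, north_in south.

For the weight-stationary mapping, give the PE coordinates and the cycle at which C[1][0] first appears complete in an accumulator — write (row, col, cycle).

WS — PE[2][0] is where C[1][0] collects:
  after 0 — PE[2][0] acc=0, pass-E 0, pass-S 0
  after 1 — PE[2][0] acc=0, pass-E 0, pass-S 0
  after 2 — PE[2][0] acc=135, pass-E 6, pass-S 135
  after 3 — PE[2][0] acc=112, pass-E 2, pass-S 112

(row, col, cycle) = (2, 0, 3)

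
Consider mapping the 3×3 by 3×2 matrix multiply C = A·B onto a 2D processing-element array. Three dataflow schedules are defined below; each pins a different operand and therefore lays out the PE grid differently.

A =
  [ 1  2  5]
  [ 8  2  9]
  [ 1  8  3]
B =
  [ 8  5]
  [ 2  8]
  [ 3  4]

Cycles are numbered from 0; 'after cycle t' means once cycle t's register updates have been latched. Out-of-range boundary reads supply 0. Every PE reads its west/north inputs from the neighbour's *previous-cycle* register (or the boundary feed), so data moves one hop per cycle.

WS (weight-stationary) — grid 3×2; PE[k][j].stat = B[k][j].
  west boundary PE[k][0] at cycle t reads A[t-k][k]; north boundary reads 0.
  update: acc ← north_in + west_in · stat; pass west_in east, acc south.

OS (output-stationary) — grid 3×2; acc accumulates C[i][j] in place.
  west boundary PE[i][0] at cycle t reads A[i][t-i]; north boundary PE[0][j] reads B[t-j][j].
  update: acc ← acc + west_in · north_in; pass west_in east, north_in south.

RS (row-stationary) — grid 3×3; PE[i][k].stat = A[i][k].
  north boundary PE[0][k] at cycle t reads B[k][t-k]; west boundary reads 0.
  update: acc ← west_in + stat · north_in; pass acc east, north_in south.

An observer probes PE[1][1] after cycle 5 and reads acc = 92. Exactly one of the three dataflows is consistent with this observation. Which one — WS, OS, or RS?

dataflow = OS

WS [3×2] PE[1][1] across cycles:
  c0 r1c1: 0 / 0 / 0
  c1 r1c1: 0 / 0 / 0
  c2 r1c1: 21 / 2 / 21
  c3 r1c1: 56 / 2 / 56
  c4 r1c1: 69 / 8 / 69
  c5 r1c1: 0 / 0 / 0
OS [3×2] PE[1][1] across cycles:
  c0 r1c1: 0 / 0 / 0
  c1 r1c1: 0 / 0 / 0
  c2 r1c1: 40 / 8 / 5
  c3 r1c1: 56 / 2 / 8
  c4 r1c1: 92 / 9 / 4
  c5 r1c1: 92 / 0 / 0
RS [3×3] PE[1][1] across cycles:
  c0 r1c1: 0 / 0 / 0
  c1 r1c1: 0 / 0 / 0
  c2 r1c1: 68 / 68 / 2
  c3 r1c1: 56 / 56 / 8
  c4 r1c1: 0 / 0 / 0
  c5 r1c1: 0 / 0 / 0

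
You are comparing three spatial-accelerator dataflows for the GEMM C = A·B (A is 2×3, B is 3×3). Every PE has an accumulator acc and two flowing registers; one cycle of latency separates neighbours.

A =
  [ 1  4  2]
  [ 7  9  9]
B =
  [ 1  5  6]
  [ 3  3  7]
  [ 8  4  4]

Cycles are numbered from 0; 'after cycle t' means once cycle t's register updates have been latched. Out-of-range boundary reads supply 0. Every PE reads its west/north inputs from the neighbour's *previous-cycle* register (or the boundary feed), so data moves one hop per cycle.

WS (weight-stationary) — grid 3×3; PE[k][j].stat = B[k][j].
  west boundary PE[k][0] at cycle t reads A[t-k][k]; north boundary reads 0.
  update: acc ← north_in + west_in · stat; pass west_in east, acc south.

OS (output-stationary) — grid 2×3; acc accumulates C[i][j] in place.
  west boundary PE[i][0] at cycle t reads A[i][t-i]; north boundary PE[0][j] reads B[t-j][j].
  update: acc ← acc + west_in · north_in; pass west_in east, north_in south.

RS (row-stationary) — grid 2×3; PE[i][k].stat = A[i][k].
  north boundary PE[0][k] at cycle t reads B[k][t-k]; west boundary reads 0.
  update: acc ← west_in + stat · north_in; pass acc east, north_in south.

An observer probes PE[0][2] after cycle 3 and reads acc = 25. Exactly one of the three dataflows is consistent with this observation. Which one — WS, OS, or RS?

dataflow = RS

Under WS (3×3), PE[0][2]:
  after 0 — PE[0][2] acc=0, pass-E 0, pass-S 0
  after 1 — PE[0][2] acc=0, pass-E 0, pass-S 0
  after 2 — PE[0][2] acc=6, pass-E 1, pass-S 6
  after 3 — PE[0][2] acc=42, pass-E 7, pass-S 42
Under OS (2×3), PE[0][2]:
  after 0 — PE[0][2] acc=0, pass-E 0, pass-S 0
  after 1 — PE[0][2] acc=0, pass-E 0, pass-S 0
  after 2 — PE[0][2] acc=6, pass-E 1, pass-S 6
  after 3 — PE[0][2] acc=34, pass-E 4, pass-S 7
Under RS (2×3), PE[0][2]:
  after 0 — PE[0][2] acc=0, pass-E 0, pass-S 0
  after 1 — PE[0][2] acc=0, pass-E 0, pass-S 0
  after 2 — PE[0][2] acc=29, pass-E 29, pass-S 8
  after 3 — PE[0][2] acc=25, pass-E 25, pass-S 4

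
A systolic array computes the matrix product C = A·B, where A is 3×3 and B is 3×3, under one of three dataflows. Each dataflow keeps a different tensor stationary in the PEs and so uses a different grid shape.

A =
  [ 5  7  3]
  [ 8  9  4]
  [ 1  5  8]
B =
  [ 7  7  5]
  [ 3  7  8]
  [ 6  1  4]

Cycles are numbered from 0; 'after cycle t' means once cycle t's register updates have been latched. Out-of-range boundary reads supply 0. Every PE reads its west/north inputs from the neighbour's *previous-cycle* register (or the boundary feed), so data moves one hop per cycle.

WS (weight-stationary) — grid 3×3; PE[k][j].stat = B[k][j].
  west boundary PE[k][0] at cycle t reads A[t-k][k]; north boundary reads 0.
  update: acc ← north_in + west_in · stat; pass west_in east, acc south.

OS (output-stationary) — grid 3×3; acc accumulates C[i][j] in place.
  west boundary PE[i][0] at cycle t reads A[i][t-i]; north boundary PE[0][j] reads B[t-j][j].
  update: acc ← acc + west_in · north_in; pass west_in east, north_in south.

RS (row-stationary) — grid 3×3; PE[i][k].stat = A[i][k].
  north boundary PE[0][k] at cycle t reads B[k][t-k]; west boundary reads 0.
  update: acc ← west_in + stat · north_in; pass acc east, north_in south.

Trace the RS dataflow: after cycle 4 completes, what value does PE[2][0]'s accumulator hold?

Tracing RS — 3×3 array, target PE[2][0]:
  [0] (1,0) acc=0 (h:0 v:0)
  [0] (2,0) acc=0 (h:0 v:0)
  [1] (1,0) acc=56 (h:56 v:7)
  [1] (2,0) acc=0 (h:0 v:0)
  [2] (1,0) acc=56 (h:56 v:7)
  [2] (2,0) acc=7 (h:7 v:7)
  [3] (1,0) acc=40 (h:40 v:5)
  [3] (2,0) acc=7 (h:7 v:7)
  [4] (1,0) acc=0 (h:0 v:0)
  [4] (2,0) acc=5 (h:5 v:5)

PE[2][0].acc = 5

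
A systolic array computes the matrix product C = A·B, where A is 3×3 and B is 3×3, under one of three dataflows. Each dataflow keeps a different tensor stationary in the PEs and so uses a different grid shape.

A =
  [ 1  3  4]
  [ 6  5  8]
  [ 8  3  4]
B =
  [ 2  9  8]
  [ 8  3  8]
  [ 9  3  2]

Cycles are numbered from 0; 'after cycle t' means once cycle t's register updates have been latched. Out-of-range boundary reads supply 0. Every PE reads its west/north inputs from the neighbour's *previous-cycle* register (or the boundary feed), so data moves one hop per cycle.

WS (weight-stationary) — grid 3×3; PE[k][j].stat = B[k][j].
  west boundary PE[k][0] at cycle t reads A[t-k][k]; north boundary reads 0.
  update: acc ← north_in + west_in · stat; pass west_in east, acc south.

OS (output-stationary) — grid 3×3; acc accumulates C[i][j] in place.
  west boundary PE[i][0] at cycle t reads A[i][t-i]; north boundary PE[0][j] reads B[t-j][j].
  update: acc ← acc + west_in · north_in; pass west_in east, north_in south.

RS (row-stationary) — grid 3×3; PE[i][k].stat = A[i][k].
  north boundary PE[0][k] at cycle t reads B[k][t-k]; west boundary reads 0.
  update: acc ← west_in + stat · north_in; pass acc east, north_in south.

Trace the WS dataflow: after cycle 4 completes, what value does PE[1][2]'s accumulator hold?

WS on a 3×3 grid — tracing PE[1][2] and its feeders:
  [0] (0,2) acc=0 (h:0 v:0)
  [0] (1,1) acc=0 (h:0 v:0)
  [0] (1,2) acc=0 (h:0 v:0)
  [1] (0,2) acc=0 (h:0 v:0)
  [1] (1,1) acc=0 (h:0 v:0)
  [1] (1,2) acc=0 (h:0 v:0)
  [2] (0,2) acc=8 (h:1 v:8)
  [2] (1,1) acc=18 (h:3 v:18)
  [2] (1,2) acc=0 (h:0 v:0)
  [3] (0,2) acc=48 (h:6 v:48)
  [3] (1,1) acc=69 (h:5 v:69)
  [3] (1,2) acc=32 (h:3 v:32)
  [4] (0,2) acc=64 (h:8 v:64)
  [4] (1,1) acc=81 (h:3 v:81)
  [4] (1,2) acc=88 (h:5 v:88)

PE[1][2].acc = 88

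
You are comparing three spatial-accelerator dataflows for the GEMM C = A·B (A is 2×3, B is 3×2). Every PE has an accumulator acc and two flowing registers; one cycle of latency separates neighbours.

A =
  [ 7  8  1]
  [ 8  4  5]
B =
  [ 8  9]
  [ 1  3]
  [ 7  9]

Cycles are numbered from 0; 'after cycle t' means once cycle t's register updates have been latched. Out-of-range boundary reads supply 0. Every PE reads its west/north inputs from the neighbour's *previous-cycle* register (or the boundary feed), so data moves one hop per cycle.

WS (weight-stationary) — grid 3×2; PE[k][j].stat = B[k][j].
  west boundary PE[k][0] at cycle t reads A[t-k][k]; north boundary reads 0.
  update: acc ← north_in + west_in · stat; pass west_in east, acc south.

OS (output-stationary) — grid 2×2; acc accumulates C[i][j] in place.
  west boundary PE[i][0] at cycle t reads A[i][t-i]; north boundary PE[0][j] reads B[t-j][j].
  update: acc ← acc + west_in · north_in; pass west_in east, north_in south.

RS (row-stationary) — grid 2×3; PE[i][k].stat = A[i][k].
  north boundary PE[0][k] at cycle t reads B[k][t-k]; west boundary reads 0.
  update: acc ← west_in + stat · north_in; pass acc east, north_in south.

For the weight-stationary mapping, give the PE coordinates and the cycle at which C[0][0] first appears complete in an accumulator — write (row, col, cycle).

(row, col, cycle) = (2, 0, 2)

WS: C[0][0] accumulates in PE[2][0]:
  c0 r2c0: 0 / 0 / 0
  c1 r2c0: 0 / 0 / 0
  c2 r2c0: 71 / 1 / 71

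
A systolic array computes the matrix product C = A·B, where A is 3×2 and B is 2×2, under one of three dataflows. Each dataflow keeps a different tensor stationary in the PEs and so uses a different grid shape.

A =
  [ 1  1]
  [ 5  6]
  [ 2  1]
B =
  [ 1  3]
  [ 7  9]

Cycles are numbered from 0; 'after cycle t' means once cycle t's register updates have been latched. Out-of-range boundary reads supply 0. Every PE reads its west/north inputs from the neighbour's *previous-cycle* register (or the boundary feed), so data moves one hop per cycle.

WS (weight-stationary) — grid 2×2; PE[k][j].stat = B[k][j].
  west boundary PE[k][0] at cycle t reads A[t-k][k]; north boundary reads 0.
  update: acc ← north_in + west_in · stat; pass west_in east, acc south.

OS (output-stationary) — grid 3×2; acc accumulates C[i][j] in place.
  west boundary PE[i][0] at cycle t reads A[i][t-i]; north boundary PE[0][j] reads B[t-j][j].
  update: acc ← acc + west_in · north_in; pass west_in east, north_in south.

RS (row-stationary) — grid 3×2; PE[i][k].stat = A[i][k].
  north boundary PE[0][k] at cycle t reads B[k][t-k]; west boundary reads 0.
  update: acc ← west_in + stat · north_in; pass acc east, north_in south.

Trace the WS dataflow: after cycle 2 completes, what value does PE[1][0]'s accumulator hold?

WS on a 2×2 grid — tracing PE[1][0] and its feeders:
  after 0 — PE[0][0] acc=1, pass-E 1, pass-S 1
  after 0 — PE[1][0] acc=0, pass-E 0, pass-S 0
  after 1 — PE[0][0] acc=5, pass-E 5, pass-S 5
  after 1 — PE[1][0] acc=8, pass-E 1, pass-S 8
  after 2 — PE[0][0] acc=2, pass-E 2, pass-S 2
  after 2 — PE[1][0] acc=47, pass-E 6, pass-S 47

PE[1][0].acc = 47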